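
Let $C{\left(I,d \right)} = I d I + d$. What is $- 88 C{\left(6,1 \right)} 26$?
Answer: $-84656$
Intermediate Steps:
$C{\left(I,d \right)} = d + d I^{2}$ ($C{\left(I,d \right)} = d I^{2} + d = d + d I^{2}$)
$- 88 C{\left(6,1 \right)} 26 = - 88 \cdot 1 \left(1 + 6^{2}\right) 26 = - 88 \cdot 1 \left(1 + 36\right) 26 = - 88 \cdot 1 \cdot 37 \cdot 26 = \left(-88\right) 37 \cdot 26 = \left(-3256\right) 26 = -84656$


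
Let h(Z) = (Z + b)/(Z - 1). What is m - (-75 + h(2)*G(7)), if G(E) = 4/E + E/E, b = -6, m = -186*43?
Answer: -55417/7 ≈ -7916.7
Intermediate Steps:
m = -7998
G(E) = 1 + 4/E (G(E) = 4/E + 1 = 1 + 4/E)
h(Z) = (-6 + Z)/(-1 + Z) (h(Z) = (Z - 6)/(Z - 1) = (-6 + Z)/(-1 + Z))
m - (-75 + h(2)*G(7)) = -7998 - (-75 + ((-6 + 2)/(-1 + 2))*((4 + 7)/7)) = -7998 - (-75 + (-4/1)*((⅐)*11)) = -7998 - (-75 + (1*(-4))*(11/7)) = -7998 - (-75 - 4*11/7) = -7998 - (-75 - 44/7) = -7998 - 1*(-569/7) = -7998 + 569/7 = -55417/7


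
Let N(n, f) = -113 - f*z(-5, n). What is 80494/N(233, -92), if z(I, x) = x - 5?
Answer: 80494/20863 ≈ 3.8582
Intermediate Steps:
z(I, x) = -5 + x
N(n, f) = -113 - f*(-5 + n)
80494/N(233, -92) = 80494/(-113 - 1*(-92)*(-5 + 233)) = 80494/(-113 - 1*(-92)*228) = 80494/(-113 + 20976) = 80494/20863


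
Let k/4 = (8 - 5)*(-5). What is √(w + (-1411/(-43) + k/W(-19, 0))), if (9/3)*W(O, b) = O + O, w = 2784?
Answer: √1883354119/817 ≈ 53.118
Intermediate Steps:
W(O, b) = 2*O/3 (W(O, b) = (O + O)/3 = (2*O)/3 = 2*O/3)
k = -60 (k = 4*((8 - 5)*(-5)) = 4*(3*(-5)) = 4*(-15) = -60)
√(w + (-1411/(-43) + k/W(-19, 0))) = √(2784 + (-1411/(-43) - 60/((⅔)*(-19)))) = √(2784 + (-1411*(-1/43) - 60/(-38/3))) = √(2784 + (1411/43 - 60*(-3/38))) = √(2784 + (1411/43 + 90/19)) = √(2784 + 30679/817) = √(2305207/817) = √1883354119/817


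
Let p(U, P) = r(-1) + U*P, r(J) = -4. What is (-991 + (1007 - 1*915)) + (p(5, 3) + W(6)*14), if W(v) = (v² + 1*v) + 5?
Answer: -230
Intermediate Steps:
p(U, P) = -4 + P*U (p(U, P) = -4 + U*P = -4 + P*U)
W(v) = 5 + v + v² (W(v) = (v² + v) + 5 = (v + v²) + 5 = 5 + v + v²)
(-991 + (1007 - 1*915)) + (p(5, 3) + W(6)*14) = (-991 + (1007 - 1*915)) + ((-4 + 3*5) + (5 + 6 + 6²)*14) = (-991 + (1007 - 915)) + ((-4 + 15) + (5 + 6 + 36)*14) = (-991 + 92) + (11 + 47*14) = -899 + (11 + 658) = -899 + 669 = -230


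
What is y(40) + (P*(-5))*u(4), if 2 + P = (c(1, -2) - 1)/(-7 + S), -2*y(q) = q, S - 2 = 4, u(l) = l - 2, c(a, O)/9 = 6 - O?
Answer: 710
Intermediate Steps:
c(a, O) = 54 - 9*O (c(a, O) = 9*(6 - O) = 54 - 9*O)
u(l) = -2 + l
S = 6 (S = 2 + 4 = 6)
y(q) = -q/2
P = -73 (P = -2 + ((54 - 9*(-2)) - 1)/(-7 + 6) = -2 + ((54 + 18) - 1)/(-1) = -2 + (72 - 1)*(-1) = -2 + 71*(-1) = -2 - 71 = -73)
y(40) + (P*(-5))*u(4) = -½*40 + (-73*(-5))*(-2 + 4) = -20 + 365*2 = -20 + 730 = 710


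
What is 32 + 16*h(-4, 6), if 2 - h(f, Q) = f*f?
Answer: -192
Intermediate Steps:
h(f, Q) = 2 - f² (h(f, Q) = 2 - f*f = 2 - f²)
32 + 16*h(-4, 6) = 32 + 16*(2 - 1*(-4)²) = 32 + 16*(2 - 1*16) = 32 + 16*(2 - 16) = 32 + 16*(-14) = 32 - 224 = -192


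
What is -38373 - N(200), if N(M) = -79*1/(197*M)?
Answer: -1511896121/39400 ≈ -38373.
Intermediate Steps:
N(M) = -79/(197*M)
-38373 - N(200) = -38373 - (-79)/(197*200) = -38373 - 1*(-79/39400) = -38373 + 79/39400 = -1511896121/39400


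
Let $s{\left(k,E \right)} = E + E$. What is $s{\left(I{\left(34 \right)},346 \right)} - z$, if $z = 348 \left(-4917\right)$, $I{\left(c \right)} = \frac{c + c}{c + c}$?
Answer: $1711808$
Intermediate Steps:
$I{\left(c \right)} = 1$ ($I{\left(c \right)} = \frac{2 c}{2 c} = 2 c \frac{1}{2 c} = 1$)
$s{\left(k,E \right)} = 2 E$
$z = -1711116$
$s{\left(I{\left(34 \right)},346 \right)} - z = 2 \cdot 346 - -1711116 = 692 + 1711116 = 1711808$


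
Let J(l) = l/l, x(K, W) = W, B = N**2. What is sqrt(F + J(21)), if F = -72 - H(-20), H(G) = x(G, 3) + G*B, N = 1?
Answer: 3*I*sqrt(6) ≈ 7.3485*I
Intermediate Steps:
B = 1 (B = 1**2 = 1)
J(l) = 1
H(G) = 3 + G (H(G) = 3 + G*1 = 3 + G)
F = -55 (F = -72 - (3 - 20) = -72 - 1*(-17) = -72 + 17 = -55)
sqrt(F + J(21)) = sqrt(-55 + 1) = sqrt(-54) = 3*I*sqrt(6)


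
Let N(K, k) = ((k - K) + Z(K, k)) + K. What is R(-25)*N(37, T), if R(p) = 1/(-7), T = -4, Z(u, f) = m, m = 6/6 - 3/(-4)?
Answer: 9/28 ≈ 0.32143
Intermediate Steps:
m = 7/4 (m = 6*(1/6) - 3*(-1/4) = 1 + 3/4 = 7/4 ≈ 1.7500)
Z(u, f) = 7/4
N(K, k) = 7/4 + k (N(K, k) = ((k - K) + 7/4) + K = (7/4 + k - K) + K = 7/4 + k)
R(p) = -1/7
R(-25)*N(37, T) = -(7/4 - 4)/7 = -1/7*(-9/4) = 9/28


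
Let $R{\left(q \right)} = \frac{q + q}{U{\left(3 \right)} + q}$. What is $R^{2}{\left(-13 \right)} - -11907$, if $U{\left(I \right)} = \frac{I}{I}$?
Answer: $\frac{428821}{36} \approx 11912.0$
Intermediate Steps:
$U{\left(I \right)} = 1$
$R{\left(q \right)} = \frac{2 q}{1 + q}$ ($R{\left(q \right)} = \frac{q + q}{1 + q} = \frac{2 q}{1 + q}$)
$R^{2}{\left(-13 \right)} - -11907 = \left(2 \left(-13\right) \frac{1}{1 - 13}\right)^{2} - -11907 = \left(2 \left(-13\right) \frac{1}{-12}\right)^{2} + 11907 = \left(2 \left(-13\right) \left(- \frac{1}{12}\right)\right)^{2} + 11907 = \left(\frac{13}{6}\right)^{2} + 11907 = \frac{169}{36} + 11907 = \frac{428821}{36}$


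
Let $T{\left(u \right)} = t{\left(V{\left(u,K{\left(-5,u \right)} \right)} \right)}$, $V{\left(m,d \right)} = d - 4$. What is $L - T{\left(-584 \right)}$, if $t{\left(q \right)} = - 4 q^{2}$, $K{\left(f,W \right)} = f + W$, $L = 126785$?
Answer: $1533381$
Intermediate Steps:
$K{\left(f,W \right)} = W + f$
$V{\left(m,d \right)} = -4 + d$
$T{\left(u \right)} = - 4 \left(-9 + u\right)^{2}$ ($T{\left(u \right)} = - 4 \left(-4 + \left(u - 5\right)\right)^{2} = - 4 \left(-4 + \left(-5 + u\right)\right)^{2} = - 4 \left(-9 + u\right)^{2}$)
$L - T{\left(-584 \right)} = 126785 - - 4 \left(-9 - 584\right)^{2} = 126785 - - 4 \left(-593\right)^{2} = 126785 - \left(-4\right) 351649 = 126785 - -1406596 = 126785 + 1406596 = 1533381$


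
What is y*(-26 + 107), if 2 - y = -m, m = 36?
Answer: 3078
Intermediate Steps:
y = 38 (y = 2 - (-1)*36 = 2 - 1*(-36) = 2 + 36 = 38)
y*(-26 + 107) = 38*(-26 + 107) = 38*81 = 3078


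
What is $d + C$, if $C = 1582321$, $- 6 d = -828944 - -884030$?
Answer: $1573140$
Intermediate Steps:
$d = -9181$ ($d = - \frac{-828944 - -884030}{6} = - \frac{-828944 + 884030}{6} = \left(- \frac{1}{6}\right) 55086 = -9181$)
$d + C = -9181 + 1582321 = 1573140$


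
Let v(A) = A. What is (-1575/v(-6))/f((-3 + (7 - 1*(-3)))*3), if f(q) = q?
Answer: 25/2 ≈ 12.500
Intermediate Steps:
(-1575/v(-6))/f((-3 + (7 - 1*(-3)))*3) = (-1575/(-6))/(((-3 + (7 - 1*(-3)))*3)) = (-1575*(-⅙))/(((-3 + (7 + 3))*3)) = 525/(2*(((-3 + 10)*3))) = 525/(2*((7*3))) = (525/2)/21 = (525/2)*(1/21) = 25/2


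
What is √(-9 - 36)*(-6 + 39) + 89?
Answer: 89 + 99*I*√5 ≈ 89.0 + 221.37*I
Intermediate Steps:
√(-9 - 36)*(-6 + 39) + 89 = √(-45)*33 + 89 = (3*I*√5)*33 + 89 = 99*I*√5 + 89 = 89 + 99*I*√5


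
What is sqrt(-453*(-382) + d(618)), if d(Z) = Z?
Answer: 36*sqrt(134) ≈ 416.73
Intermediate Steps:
sqrt(-453*(-382) + d(618)) = sqrt(-453*(-382) + 618) = sqrt(173046 + 618) = sqrt(173664) = 36*sqrt(134)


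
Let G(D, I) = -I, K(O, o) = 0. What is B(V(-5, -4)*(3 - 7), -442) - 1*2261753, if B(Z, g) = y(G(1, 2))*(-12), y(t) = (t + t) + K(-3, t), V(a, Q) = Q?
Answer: -2261705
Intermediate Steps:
y(t) = 2*t (y(t) = (t + t) + 0 = 2*t + 0 = 2*t)
B(Z, g) = 48 (B(Z, g) = (2*(-1*2))*(-12) = (2*(-2))*(-12) = -4*(-12) = 48)
B(V(-5, -4)*(3 - 7), -442) - 1*2261753 = 48 - 1*2261753 = 48 - 2261753 = -2261705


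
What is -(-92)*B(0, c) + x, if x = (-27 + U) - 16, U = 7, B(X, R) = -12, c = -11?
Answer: -1140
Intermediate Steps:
x = -36 (x = (-27 + 7) - 16 = -20 - 16 = -36)
-(-92)*B(0, c) + x = -(-92)*(-12) - 36 = -92*12 - 36 = -1104 - 36 = -1140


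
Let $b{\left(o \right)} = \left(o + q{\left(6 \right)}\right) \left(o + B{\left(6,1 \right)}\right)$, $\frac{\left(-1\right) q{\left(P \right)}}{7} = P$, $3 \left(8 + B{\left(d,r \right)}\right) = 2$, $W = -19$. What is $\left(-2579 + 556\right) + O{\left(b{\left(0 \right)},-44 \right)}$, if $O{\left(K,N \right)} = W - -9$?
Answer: $-2033$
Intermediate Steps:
$B{\left(d,r \right)} = - \frac{22}{3}$ ($B{\left(d,r \right)} = -8 + \frac{1}{3} \cdot 2 = -8 + \frac{2}{3} = - \frac{22}{3}$)
$q{\left(P \right)} = - 7 P$
$b{\left(o \right)} = \left(-42 + o\right) \left(- \frac{22}{3} + o\right)$ ($b{\left(o \right)} = \left(o - 42\right) \left(o - \frac{22}{3}\right) = \left(o - 42\right) \left(- \frac{22}{3} + o\right) = \left(-42 + o\right) \left(- \frac{22}{3} + o\right)$)
$O{\left(K,N \right)} = -10$ ($O{\left(K,N \right)} = -19 - -9 = -19 + 9 = -10$)
$\left(-2579 + 556\right) + O{\left(b{\left(0 \right)},-44 \right)} = \left(-2579 + 556\right) - 10 = -2023 - 10 = -2033$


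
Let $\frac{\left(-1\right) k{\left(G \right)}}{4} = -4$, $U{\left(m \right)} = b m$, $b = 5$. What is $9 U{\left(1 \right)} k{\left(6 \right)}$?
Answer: $720$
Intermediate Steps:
$U{\left(m \right)} = 5 m$
$k{\left(G \right)} = 16$ ($k{\left(G \right)} = \left(-4\right) \left(-4\right) = 16$)
$9 U{\left(1 \right)} k{\left(6 \right)} = 9 \cdot 5 \cdot 1 \cdot 16 = 9 \cdot 5 \cdot 16 = 45 \cdot 16 = 720$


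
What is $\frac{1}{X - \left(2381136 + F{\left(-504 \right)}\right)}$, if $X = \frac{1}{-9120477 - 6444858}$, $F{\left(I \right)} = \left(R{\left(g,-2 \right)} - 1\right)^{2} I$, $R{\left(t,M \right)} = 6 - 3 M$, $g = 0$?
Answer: $- \frac{15565335}{36113943130921} \approx -4.3101 \cdot 10^{-7}$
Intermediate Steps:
$F{\left(I \right)} = 121 I$ ($F{\left(I \right)} = \left(\left(6 - -6\right) - 1\right)^{2} I = \left(\left(6 + 6\right) - 1\right)^{2} I = \left(12 - 1\right)^{2} I = 11^{2} I = 121 I$)
$X = - \frac{1}{15565335}$ ($X = \frac{1}{-15565335} = - \frac{1}{15565335} \approx -6.4245 \cdot 10^{-8}$)
$\frac{1}{X - \left(2381136 + F{\left(-504 \right)}\right)} = \frac{1}{- \frac{1}{15565335} - \left(2381136 + 121 \left(-504\right)\right)} = \frac{1}{- \frac{1}{15565335} - 2320152} = \frac{1}{- \frac{36113943130921}{15565335}} = - \frac{15565335}{36113943130921}$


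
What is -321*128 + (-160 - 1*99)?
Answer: -41347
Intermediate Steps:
-321*128 + (-160 - 1*99) = -41088 + (-160 - 99) = -41088 - 259 = -41347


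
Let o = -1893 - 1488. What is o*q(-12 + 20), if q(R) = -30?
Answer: 101430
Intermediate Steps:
o = -3381
o*q(-12 + 20) = -3381*(-30) = 101430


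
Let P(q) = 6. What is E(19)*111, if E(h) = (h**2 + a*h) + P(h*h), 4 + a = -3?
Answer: 25974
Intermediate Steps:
a = -7 (a = -4 - 3 = -7)
E(h) = 6 + h**2 - 7*h (E(h) = (h**2 - 7*h) + 6 = 6 + h**2 - 7*h)
E(19)*111 = (6 + 19**2 - 7*19)*111 = (6 + 361 - 133)*111 = 234*111 = 25974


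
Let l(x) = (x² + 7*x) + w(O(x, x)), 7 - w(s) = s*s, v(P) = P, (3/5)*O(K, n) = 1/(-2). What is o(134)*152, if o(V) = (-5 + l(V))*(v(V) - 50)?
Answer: 723765784/3 ≈ 2.4126e+8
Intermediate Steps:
O(K, n) = -⅚ (O(K, n) = (5/3)/(-2) = (5/3)*(-½) = -⅚)
w(s) = 7 - s² (w(s) = 7 - s*s = 7 - s²)
l(x) = 227/36 + x² + 7*x (l(x) = (x² + 7*x) + (7 - (-⅚)²) = (x² + 7*x) + (7 - 1*25/36) = (x² + 7*x) + (7 - 25/36) = (x² + 7*x) + 227/36 = 227/36 + x² + 7*x)
o(V) = (-50 + V)*(47/36 + V² + 7*V) (o(V) = (-5 + (227/36 + V² + 7*V))*(V - 50) = (47/36 + V² + 7*V)*(-50 + V) = (-50 + V)*(47/36 + V² + 7*V))
o(134)*152 = (-1175/18 + 134³ - 43*134² - 12553/36*134)*152 = (-1175/18 + 2406104 - 43*17956 - 841051/18)*152 = (-1175/18 + 2406104 - 772108 - 841051/18)*152 = (4761617/3)*152 = 723765784/3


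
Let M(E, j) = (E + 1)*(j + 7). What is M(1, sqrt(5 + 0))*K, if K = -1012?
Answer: -14168 - 2024*sqrt(5) ≈ -18694.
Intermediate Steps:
M(E, j) = (1 + E)*(7 + j)
M(1, sqrt(5 + 0))*K = (7 + sqrt(5 + 0) + 7*1 + 1*sqrt(5 + 0))*(-1012) = (7 + sqrt(5) + 7 + 1*sqrt(5))*(-1012) = (7 + sqrt(5) + 7 + sqrt(5))*(-1012) = (14 + 2*sqrt(5))*(-1012) = -14168 - 2024*sqrt(5)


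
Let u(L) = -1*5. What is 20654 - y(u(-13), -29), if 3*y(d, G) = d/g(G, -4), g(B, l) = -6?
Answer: 371767/18 ≈ 20654.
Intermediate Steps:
u(L) = -5
y(d, G) = -d/18 (y(d, G) = (d/(-6))/3 = (d*(-1/6))/3 = (-d/6)/3 = -d/18)
20654 - y(u(-13), -29) = 20654 - (-1)*(-5)/18 = 20654 - 1*5/18 = 20654 - 5/18 = 371767/18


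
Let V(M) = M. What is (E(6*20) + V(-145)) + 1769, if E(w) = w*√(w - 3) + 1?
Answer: 1625 + 360*√13 ≈ 2923.0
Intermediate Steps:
E(w) = 1 + w*√(-3 + w) (E(w) = w*√(-3 + w) + 1 = 1 + w*√(-3 + w))
(E(6*20) + V(-145)) + 1769 = ((1 + (6*20)*√(-3 + 6*20)) - 145) + 1769 = ((1 + 120*√(-3 + 120)) - 145) + 1769 = ((1 + 120*√117) - 145) + 1769 = ((1 + 120*(3*√13)) - 145) + 1769 = ((1 + 360*√13) - 145) + 1769 = (-144 + 360*√13) + 1769 = 1625 + 360*√13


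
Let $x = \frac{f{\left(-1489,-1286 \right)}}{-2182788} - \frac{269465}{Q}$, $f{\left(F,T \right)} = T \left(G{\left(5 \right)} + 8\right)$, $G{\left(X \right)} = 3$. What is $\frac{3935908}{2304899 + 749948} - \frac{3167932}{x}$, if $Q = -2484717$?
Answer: $- \frac{8747874277962541433962628}{317364885478169899} \approx -2.7564 \cdot 10^{7}$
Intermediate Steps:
$f{\left(F,T \right)} = 11 T$ ($f{\left(F,T \right)} = T \left(3 + 8\right) = T 11 = 11 T$)
$x = \frac{103888962517}{903935075166}$ ($x = \frac{11 \left(-1286\right)}{-2182788} - \frac{269465}{-2484717} = \left(-14146\right) \left(- \frac{1}{2182788}\right) - - \frac{269465}{2484717} = \frac{7073}{1091394} + \frac{269465}{2484717} = \frac{103888962517}{903935075166} \approx 0.11493$)
$\frac{3935908}{2304899 + 749948} - \frac{3167932}{x} = \frac{3935908}{2304899 + 749948} - \frac{3167932}{\frac{103888962517}{903935075166}} = \frac{3935908}{3054847} - \frac{2863604850540776712}{103888962517} = - \frac{8747874277962541433962628}{317364885478169899}$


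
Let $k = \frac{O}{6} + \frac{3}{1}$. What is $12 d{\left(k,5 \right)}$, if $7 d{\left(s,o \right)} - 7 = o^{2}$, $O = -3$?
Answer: $\frac{384}{7} \approx 54.857$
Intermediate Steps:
$k = \frac{5}{2}$ ($k = - \frac{3}{6} + \frac{3}{1} = \left(-3\right) \frac{1}{6} + 3 \cdot 1 = - \frac{1}{2} + 3 = \frac{5}{2} \approx 2.5$)
$d{\left(s,o \right)} = 1 + \frac{o^{2}}{7}$
$12 d{\left(k,5 \right)} = 12 \left(1 + \frac{5^{2}}{7}\right) = 12 \left(1 + \frac{1}{7} \cdot 25\right) = 12 \left(1 + \frac{25}{7}\right) = 12 \cdot \frac{32}{7} = \frac{384}{7}$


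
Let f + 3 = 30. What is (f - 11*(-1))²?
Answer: 1444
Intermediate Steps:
f = 27 (f = -3 + 30 = 27)
(f - 11*(-1))² = (27 - 11*(-1))² = (27 + 11)² = 38² = 1444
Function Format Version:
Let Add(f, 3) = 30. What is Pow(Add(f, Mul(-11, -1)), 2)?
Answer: 1444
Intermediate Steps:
f = 27 (f = Add(-3, 30) = 27)
Pow(Add(f, Mul(-11, -1)), 2) = Pow(Add(27, Mul(-11, -1)), 2) = Pow(Add(27, 11), 2) = Pow(38, 2) = 1444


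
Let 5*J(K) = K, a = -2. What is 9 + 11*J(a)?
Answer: 23/5 ≈ 4.6000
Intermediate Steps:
J(K) = K/5
9 + 11*J(a) = 9 + 11*((⅕)*(-2)) = 9 + 11*(-⅖) = 9 - 22/5 = 23/5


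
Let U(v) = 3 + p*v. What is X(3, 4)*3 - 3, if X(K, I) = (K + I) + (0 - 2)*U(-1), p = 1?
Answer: 6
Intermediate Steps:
U(v) = 3 + v (U(v) = 3 + 1*v = 3 + v)
X(K, I) = -4 + I + K (X(K, I) = (K + I) + (0 - 2)*(3 - 1) = (I + K) - 2*2 = (I + K) - 4 = -4 + I + K)
X(3, 4)*3 - 3 = (-4 + 4 + 3)*3 - 3 = 3*3 - 3 = 9 - 3 = 6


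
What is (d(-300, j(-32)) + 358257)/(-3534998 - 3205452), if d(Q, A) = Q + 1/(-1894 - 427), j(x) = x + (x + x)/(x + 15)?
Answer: -415409098/7822292225 ≈ -0.053106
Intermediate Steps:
j(x) = x + 2*x/(15 + x) (j(x) = x + (2*x)/(15 + x) = x + 2*x/(15 + x))
d(Q, A) = -1/2321 + Q (d(Q, A) = Q + 1/(-2321) = Q - 1/2321 = -1/2321 + Q)
(d(-300, j(-32)) + 358257)/(-3534998 - 3205452) = ((-1/2321 - 300) + 358257)/(-3534998 - 3205452) = (-696301/2321 + 358257)/(-6740450) = (830818196/2321)*(-1/6740450) = -415409098/7822292225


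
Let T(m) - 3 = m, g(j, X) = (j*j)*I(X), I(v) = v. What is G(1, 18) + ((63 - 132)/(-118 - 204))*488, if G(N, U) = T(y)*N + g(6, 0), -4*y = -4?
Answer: 760/7 ≈ 108.57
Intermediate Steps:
g(j, X) = X*j² (g(j, X) = (j*j)*X = j²*X = X*j²)
y = 1 (y = -¼*(-4) = 1)
T(m) = 3 + m
G(N, U) = 4*N (G(N, U) = (3 + 1)*N + 0*6² = 4*N + 0*36 = 4*N + 0 = 4*N)
G(1, 18) + ((63 - 132)/(-118 - 204))*488 = 4*1 + ((63 - 132)/(-118 - 204))*488 = 4 - 69/(-322)*488 = 4 - 69*(-1/322)*488 = 4 + (3/14)*488 = 4 + 732/7 = 760/7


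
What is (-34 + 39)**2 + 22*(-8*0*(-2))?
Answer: 25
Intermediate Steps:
(-34 + 39)**2 + 22*(-8*0*(-2)) = 5**2 + 22*(0*(-2)) = 25 + 22*0 = 25 + 0 = 25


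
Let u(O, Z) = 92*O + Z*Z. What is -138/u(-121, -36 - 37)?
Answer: 138/5803 ≈ 0.023781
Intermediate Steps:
u(O, Z) = Z² + 92*O (u(O, Z) = 92*O + Z² = Z² + 92*O)
-138/u(-121, -36 - 37) = -138/((-36 - 37)² + 92*(-121)) = -138/((-73)² - 11132) = -138/(5329 - 11132) = -138/(-5803) = -138*(-1/5803) = 138/5803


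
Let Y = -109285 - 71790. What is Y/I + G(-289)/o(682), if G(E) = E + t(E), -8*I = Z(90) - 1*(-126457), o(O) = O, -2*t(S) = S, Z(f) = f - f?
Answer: 1939344327/172487348 ≈ 11.243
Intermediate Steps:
Z(f) = 0
t(S) = -S/2
I = -126457/8 (I = -(0 - 1*(-126457))/8 = -(0 + 126457)/8 = -⅛*126457 = -126457/8 ≈ -15807.)
G(E) = E/2 (G(E) = E - E/2 = E/2)
Y = -181075
Y/I + G(-289)/o(682) = -181075/(-126457/8) + ((½)*(-289))/682 = -181075*(-8/126457) - 289/2*1/682 = 1448600/126457 - 289/1364 = 1939344327/172487348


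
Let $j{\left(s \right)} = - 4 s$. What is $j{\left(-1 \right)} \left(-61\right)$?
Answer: $-244$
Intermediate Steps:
$j{\left(-1 \right)} \left(-61\right) = \left(-4\right) \left(-1\right) \left(-61\right) = 4 \left(-61\right) = -244$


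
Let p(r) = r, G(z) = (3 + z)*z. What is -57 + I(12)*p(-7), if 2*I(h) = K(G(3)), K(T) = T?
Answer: -120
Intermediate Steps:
G(z) = z*(3 + z)
I(h) = 9 (I(h) = (3*(3 + 3))/2 = (3*6)/2 = (½)*18 = 9)
-57 + I(12)*p(-7) = -57 + 9*(-7) = -57 - 63 = -120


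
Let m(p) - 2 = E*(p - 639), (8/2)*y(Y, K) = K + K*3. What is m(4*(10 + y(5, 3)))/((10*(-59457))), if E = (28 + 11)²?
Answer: 178565/118914 ≈ 1.5016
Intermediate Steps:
y(Y, K) = K (y(Y, K) = (K + K*3)/4 = (K + 3*K)/4 = (4*K)/4 = K)
E = 1521 (E = 39² = 1521)
m(p) = -971917 + 1521*p (m(p) = 2 + 1521*(p - 639) = 2 + 1521*(-639 + p) = 2 + (-971919 + 1521*p) = -971917 + 1521*p)
m(4*(10 + y(5, 3)))/((10*(-59457))) = (-971917 + 1521*(4*(10 + 3)))/((10*(-59457))) = (-971917 + 1521*(4*13))/(-594570) = (-971917 + 1521*52)*(-1/594570) = (-971917 + 79092)*(-1/594570) = -892825*(-1/594570) = 178565/118914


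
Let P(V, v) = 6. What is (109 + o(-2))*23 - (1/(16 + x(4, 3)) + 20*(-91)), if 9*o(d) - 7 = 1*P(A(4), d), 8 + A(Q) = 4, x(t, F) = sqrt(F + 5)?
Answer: 1216484/279 + sqrt(2)/124 ≈ 4360.2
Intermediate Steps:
x(t, F) = sqrt(5 + F)
A(Q) = -4 (A(Q) = -8 + 4 = -4)
o(d) = 13/9 (o(d) = 7/9 + (1*6)/9 = 7/9 + (1/9)*6 = 7/9 + 2/3 = 13/9)
(109 + o(-2))*23 - (1/(16 + x(4, 3)) + 20*(-91)) = (109 + 13/9)*23 - (1/(16 + sqrt(5 + 3)) + 20*(-91)) = (994/9)*23 - (1/(16 + sqrt(8)) - 1820) = 22862/9 - (1/(16 + 2*sqrt(2)) - 1820) = 22862/9 - (-1820 + 1/(16 + 2*sqrt(2))) = 22862/9 + (1820 - 1/(16 + 2*sqrt(2))) = 39242/9 - 1/(16 + 2*sqrt(2))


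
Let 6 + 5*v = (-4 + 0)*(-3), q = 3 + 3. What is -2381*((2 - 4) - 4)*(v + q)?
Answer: 514296/5 ≈ 1.0286e+5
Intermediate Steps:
q = 6
v = 6/5 (v = -6/5 + ((-4 + 0)*(-3))/5 = -6/5 + (-4*(-3))/5 = -6/5 + (1/5)*12 = -6/5 + 12/5 = 6/5 ≈ 1.2000)
-2381*((2 - 4) - 4)*(v + q) = -2381*((2 - 4) - 4)*(6/5 + 6) = -2381*(-2 - 4)*36/5 = -(-14286)*36/5 = -2381*(-216/5) = 514296/5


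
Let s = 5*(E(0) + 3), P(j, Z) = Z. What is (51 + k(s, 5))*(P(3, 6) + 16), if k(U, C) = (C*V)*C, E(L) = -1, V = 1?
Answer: 1672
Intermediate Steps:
s = 10 (s = 5*(-1 + 3) = 5*2 = 10)
k(U, C) = C² (k(U, C) = (C*1)*C = C*C = C²)
(51 + k(s, 5))*(P(3, 6) + 16) = (51 + 5²)*(6 + 16) = (51 + 25)*22 = 76*22 = 1672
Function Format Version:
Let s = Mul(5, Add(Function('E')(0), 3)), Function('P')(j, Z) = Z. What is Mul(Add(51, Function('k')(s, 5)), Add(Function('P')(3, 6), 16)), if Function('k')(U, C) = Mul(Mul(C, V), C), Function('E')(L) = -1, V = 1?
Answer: 1672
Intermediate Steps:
s = 10 (s = Mul(5, Add(-1, 3)) = Mul(5, 2) = 10)
Function('k')(U, C) = Pow(C, 2) (Function('k')(U, C) = Mul(Mul(C, 1), C) = Mul(C, C) = Pow(C, 2))
Mul(Add(51, Function('k')(s, 5)), Add(Function('P')(3, 6), 16)) = Mul(Add(51, Pow(5, 2)), Add(6, 16)) = Mul(Add(51, 25), 22) = Mul(76, 22) = 1672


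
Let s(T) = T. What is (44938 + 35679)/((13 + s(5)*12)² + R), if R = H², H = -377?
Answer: 80617/147458 ≈ 0.54671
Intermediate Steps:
R = 142129 (R = (-377)² = 142129)
(44938 + 35679)/((13 + s(5)*12)² + R) = (44938 + 35679)/((13 + 5*12)² + 142129) = 80617/((13 + 60)² + 142129) = 80617/(73² + 142129) = 80617/(5329 + 142129) = 80617/147458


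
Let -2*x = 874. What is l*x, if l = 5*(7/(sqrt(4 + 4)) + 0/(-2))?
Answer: -15295*sqrt(2)/4 ≈ -5407.6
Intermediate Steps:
x = -437 (x = -1/2*874 = -437)
l = 35*sqrt(2)/4 (l = 5*(7/(sqrt(8)) + 0*(-1/2)) = 5*(7/((2*sqrt(2))) + 0) = 5*(7*(sqrt(2)/4) + 0) = 5*(7*sqrt(2)/4 + 0) = 5*(7*sqrt(2)/4) = 35*sqrt(2)/4 ≈ 12.374)
l*x = (35*sqrt(2)/4)*(-437) = -15295*sqrt(2)/4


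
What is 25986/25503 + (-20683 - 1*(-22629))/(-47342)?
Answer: 196766729/201227171 ≈ 0.97783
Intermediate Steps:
25986/25503 + (-20683 - 1*(-22629))/(-47342) = 25986*(1/25503) + (-20683 + 22629)*(-1/47342) = 8662/8501 + 1946*(-1/47342) = 8662/8501 - 973/23671 = 196766729/201227171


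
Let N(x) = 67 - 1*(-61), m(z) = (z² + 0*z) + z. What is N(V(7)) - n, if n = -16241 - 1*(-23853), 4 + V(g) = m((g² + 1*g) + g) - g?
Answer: -7484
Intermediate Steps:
m(z) = z + z² (m(z) = (z² + 0) + z = z² + z = z + z²)
V(g) = -4 - g + (g² + 2*g)*(1 + g² + 2*g) (V(g) = -4 + (((g² + 1*g) + g)*(1 + ((g² + 1*g) + g)) - g) = -4 + (((g² + g) + g)*(1 + ((g² + g) + g)) - g) = -4 + (((g + g²) + g)*(1 + ((g + g²) + g)) - g) = -4 + ((g² + 2*g)*(1 + (g² + 2*g)) - g) = -4 + ((g² + 2*g)*(1 + g² + 2*g) - g) = -4 + (-g + (g² + 2*g)*(1 + g² + 2*g)) = -4 - g + (g² + 2*g)*(1 + g² + 2*g))
N(x) = 128 (N(x) = 67 + 61 = 128)
n = 7612 (n = -16241 + 23853 = 7612)
N(V(7)) - n = 128 - 1*7612 = 128 - 7612 = -7484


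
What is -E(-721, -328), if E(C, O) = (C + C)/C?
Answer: -2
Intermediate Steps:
E(C, O) = 2 (E(C, O) = (2*C)/C = 2)
-E(-721, -328) = -1*2 = -2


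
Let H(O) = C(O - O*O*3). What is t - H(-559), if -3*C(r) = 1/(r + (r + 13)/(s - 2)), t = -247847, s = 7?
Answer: -4184648004464/16883997 ≈ -2.4785e+5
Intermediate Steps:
C(r) = -1/(3*(13/5 + 6*r/5)) (C(r) = -1/(3*(r + (r + 13)/(7 - 2))) = -1/(3*(r + (13 + r)/5)) = -1/(3*(r + (13 + r)*(⅕))) = -1/(3*(r + (13/5 + r/5))) = -1/(3*(13/5 + 6*r/5)))
H(O) = -5/(39 - 54*O² + 18*O) (H(O) = -5/(39 + 18*(O - O*O*3)) = -5/(39 + 18*(O - O²*3)) = -5/(39 + 18*(O - 3*O²)) = -5/(39 + (-54*O² + 18*O)) = -5/(39 - 54*O² + 18*O))
t - H(-559) = -247847 - 5/(3*(-13 + 6*(-559)*(-1 + 3*(-559)))) = -247847 - 5/(3*(-13 + 6*(-559)*(-1 - 1677))) = -247847 - 5/(3*(-13 + 6*(-559)*(-1678))) = -247847 - 5/(3*(-13 + 5628012)) = -247847 - 5/(3*5627999) = -247847 - 1*5/16883997 = -247847 - 5/16883997 = -4184648004464/16883997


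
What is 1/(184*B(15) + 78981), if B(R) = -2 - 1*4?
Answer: 1/77877 ≈ 1.2841e-5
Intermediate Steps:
B(R) = -6 (B(R) = -2 - 4 = -6)
1/(184*B(15) + 78981) = 1/(184*(-6) + 78981) = 1/(-1104 + 78981) = 1/77877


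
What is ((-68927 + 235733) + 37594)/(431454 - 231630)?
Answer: 12775/12489 ≈ 1.0229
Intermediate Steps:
((-68927 + 235733) + 37594)/(431454 - 231630) = (166806 + 37594)/199824 = 204400*(1/199824) = 12775/12489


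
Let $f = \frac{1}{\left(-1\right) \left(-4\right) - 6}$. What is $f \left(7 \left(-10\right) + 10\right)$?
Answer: $30$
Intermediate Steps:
$f = - \frac{1}{2}$ ($f = \frac{1}{4 - 6} = \frac{1}{-2} = - \frac{1}{2} \approx -0.5$)
$f \left(7 \left(-10\right) + 10\right) = - \frac{7 \left(-10\right) + 10}{2} = - \frac{-70 + 10}{2} = \left(- \frac{1}{2}\right) \left(-60\right) = 30$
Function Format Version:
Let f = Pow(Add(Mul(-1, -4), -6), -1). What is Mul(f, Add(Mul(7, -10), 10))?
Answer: 30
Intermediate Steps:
f = Rational(-1, 2) (f = Pow(Add(4, -6), -1) = Pow(-2, -1) = Rational(-1, 2) ≈ -0.50000)
Mul(f, Add(Mul(7, -10), 10)) = Mul(Rational(-1, 2), Add(Mul(7, -10), 10)) = Mul(Rational(-1, 2), Add(-70, 10)) = Mul(Rational(-1, 2), -60) = 30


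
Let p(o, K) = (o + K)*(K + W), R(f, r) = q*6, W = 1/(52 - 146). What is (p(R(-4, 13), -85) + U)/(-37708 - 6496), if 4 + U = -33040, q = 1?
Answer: 2474847/4155176 ≈ 0.59561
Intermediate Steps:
U = -33044 (U = -4 - 33040 = -33044)
W = -1/94 (W = 1/(-94) = -1/94 ≈ -0.010638)
R(f, r) = 6 (R(f, r) = 1*6 = 6)
p(o, K) = (-1/94 + K)*(K + o) (p(o, K) = (o + K)*(K - 1/94) = (K + o)*(-1/94 + K) = (-1/94 + K)*(K + o))
(p(R(-4, 13), -85) + U)/(-37708 - 6496) = (((-85)**2 - 1/94*(-85) - 1/94*6 - 85*6) - 33044)/(-37708 - 6496) = ((7225 + 85/94 - 3/47 - 510) - 33044)/(-44204) = (631289/94 - 33044)*(-1/44204) = -2474847/94*(-1/44204) = 2474847/4155176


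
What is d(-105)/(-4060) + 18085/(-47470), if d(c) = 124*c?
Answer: 778049/275326 ≈ 2.8259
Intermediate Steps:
d(-105)/(-4060) + 18085/(-47470) = (124*(-105))/(-4060) + 18085/(-47470) = -13020*(-1/4060) + 18085*(-1/47470) = 93/29 - 3617/9494 = 778049/275326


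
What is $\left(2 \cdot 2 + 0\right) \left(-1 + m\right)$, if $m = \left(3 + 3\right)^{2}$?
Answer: $140$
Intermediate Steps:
$m = 36$ ($m = 6^{2} = 36$)
$\left(2 \cdot 2 + 0\right) \left(-1 + m\right) = \left(2 \cdot 2 + 0\right) \left(-1 + 36\right) = \left(4 + 0\right) 35 = 4 \cdot 35 = 140$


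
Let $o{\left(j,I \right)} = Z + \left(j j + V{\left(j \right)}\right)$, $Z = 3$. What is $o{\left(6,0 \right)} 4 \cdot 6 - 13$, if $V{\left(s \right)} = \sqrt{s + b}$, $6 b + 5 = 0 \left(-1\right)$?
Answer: $923 + 4 \sqrt{186} \approx 977.55$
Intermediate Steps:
$b = - \frac{5}{6}$ ($b = - \frac{5}{6} + \frac{0 \left(-1\right)}{6} = - \frac{5}{6} + \frac{1}{6} \cdot 0 = - \frac{5}{6} + 0 = - \frac{5}{6} \approx -0.83333$)
$V{\left(s \right)} = \sqrt{- \frac{5}{6} + s}$ ($V{\left(s \right)} = \sqrt{s - \frac{5}{6}} = \sqrt{- \frac{5}{6} + s}$)
$o{\left(j,I \right)} = 3 + j^{2} + \frac{\sqrt{-30 + 36 j}}{6}$ ($o{\left(j,I \right)} = 3 + \left(j j + \frac{\sqrt{-30 + 36 j}}{6}\right) = 3 + \left(j^{2} + \frac{\sqrt{-30 + 36 j}}{6}\right) = 3 + j^{2} + \frac{\sqrt{-30 + 36 j}}{6}$)
$o{\left(6,0 \right)} 4 \cdot 6 - 13 = \left(3 + 6^{2} + \frac{\sqrt{-30 + 36 \cdot 6}}{6}\right) 4 \cdot 6 - 13 = \left(3 + 36 + \frac{\sqrt{-30 + 216}}{6}\right) 24 - 13 = \left(3 + 36 + \frac{\sqrt{186}}{6}\right) 24 - 13 = \left(39 + \frac{\sqrt{186}}{6}\right) 24 - 13 = \left(936 + 4 \sqrt{186}\right) - 13 = 923 + 4 \sqrt{186}$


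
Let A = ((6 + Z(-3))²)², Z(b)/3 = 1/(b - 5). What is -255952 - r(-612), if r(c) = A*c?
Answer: 365300777/1024 ≈ 3.5674e+5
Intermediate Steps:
Z(b) = 3/(-5 + b) (Z(b) = 3/(b - 5) = 3/(-5 + b))
A = 4100625/4096 (A = ((6 + 3/(-5 - 3))²)² = ((6 + 3/(-8))²)² = ((6 + 3*(-⅛))²)² = ((6 - 3/8)²)² = ((45/8)²)² = (2025/64)² = 4100625/4096 ≈ 1001.1)
r(c) = 4100625*c/4096
-255952 - r(-612) = -255952 - 4100625*(-612)/4096 = -255952 - 1*(-627395625/1024) = -255952 + 627395625/1024 = 365300777/1024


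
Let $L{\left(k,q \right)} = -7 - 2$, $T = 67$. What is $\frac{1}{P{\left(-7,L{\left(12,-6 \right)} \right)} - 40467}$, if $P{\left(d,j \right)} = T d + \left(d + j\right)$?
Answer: $- \frac{1}{40952} \approx -2.4419 \cdot 10^{-5}$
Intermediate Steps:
$L{\left(k,q \right)} = -9$
$P{\left(d,j \right)} = j + 68 d$ ($P{\left(d,j \right)} = 67 d + \left(d + j\right) = j + 68 d$)
$\frac{1}{P{\left(-7,L{\left(12,-6 \right)} \right)} - 40467} = \frac{1}{\left(-9 + 68 \left(-7\right)\right) - 40467} = \frac{1}{\left(-9 - 476\right) - 40467} = \frac{1}{-485 - 40467} = \frac{1}{-40952} = - \frac{1}{40952}$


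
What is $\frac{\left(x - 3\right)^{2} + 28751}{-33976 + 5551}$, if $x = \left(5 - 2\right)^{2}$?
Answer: $- \frac{28787}{28425} \approx -1.0127$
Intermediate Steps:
$x = 9$ ($x = 3^{2} = 9$)
$\frac{\left(x - 3\right)^{2} + 28751}{-33976 + 5551} = \frac{\left(9 - 3\right)^{2} + 28751}{-33976 + 5551} = \frac{6^{2} + 28751}{-28425} = \left(36 + 28751\right) \left(- \frac{1}{28425}\right) = 28787 \left(- \frac{1}{28425}\right) = - \frac{28787}{28425}$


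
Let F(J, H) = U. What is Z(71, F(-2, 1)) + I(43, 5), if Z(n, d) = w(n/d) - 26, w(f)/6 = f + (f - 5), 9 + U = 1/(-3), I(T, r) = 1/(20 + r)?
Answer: -25768/175 ≈ -147.25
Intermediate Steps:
U = -28/3 (U = -9 + 1/(-3) = -9 - ⅓ = -28/3 ≈ -9.3333)
F(J, H) = -28/3
w(f) = -30 + 12*f (w(f) = 6*(f + (f - 5)) = 6*(f + (-5 + f)) = 6*(-5 + 2*f) = -30 + 12*f)
Z(n, d) = -56 + 12*n/d (Z(n, d) = (-30 + 12*(n/d)) - 26 = (-30 + 12*n/d) - 26 = -56 + 12*n/d)
Z(71, F(-2, 1)) + I(43, 5) = (-56 + 12*71/(-28/3)) + 1/(20 + 5) = (-56 + 12*71*(-3/28)) + 1/25 = (-56 - 639/7) + 1/25 = -1031/7 + 1/25 = -25768/175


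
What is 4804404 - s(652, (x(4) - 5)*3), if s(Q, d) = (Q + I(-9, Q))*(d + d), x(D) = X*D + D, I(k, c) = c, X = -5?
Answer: 4968708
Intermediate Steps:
x(D) = -4*D (x(D) = -5*D + D = -4*D)
s(Q, d) = 4*Q*d (s(Q, d) = (Q + Q)*(d + d) = (2*Q)*(2*d) = 4*Q*d)
4804404 - s(652, (x(4) - 5)*3) = 4804404 - 4*652*(-4*4 - 5)*3 = 4804404 - 4*652*(-16 - 5)*3 = 4804404 - 4*652*(-21*3) = 4804404 - 4*652*(-63) = 4804404 - 1*(-164304) = 4804404 + 164304 = 4968708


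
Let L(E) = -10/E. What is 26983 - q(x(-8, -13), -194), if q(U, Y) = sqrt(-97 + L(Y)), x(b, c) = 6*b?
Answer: 26983 - 2*I*sqrt(228047)/97 ≈ 26983.0 - 9.8462*I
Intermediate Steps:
q(U, Y) = sqrt(-97 - 10/Y)
26983 - q(x(-8, -13), -194) = 26983 - sqrt(-97 - 10/(-194)) = 26983 - sqrt(-97 - 10*(-1/194)) = 26983 - sqrt(-97 + 5/97) = 26983 - sqrt(-9404/97) = 26983 - 2*I*sqrt(228047)/97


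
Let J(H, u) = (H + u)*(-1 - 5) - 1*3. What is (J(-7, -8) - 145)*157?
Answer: -9106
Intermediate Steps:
J(H, u) = -3 - 6*H - 6*u (J(H, u) = (H + u)*(-6) - 3 = (-6*H - 6*u) - 3 = -3 - 6*H - 6*u)
(J(-7, -8) - 145)*157 = ((-3 - 6*(-7) - 6*(-8)) - 145)*157 = ((-3 + 42 + 48) - 145)*157 = (87 - 145)*157 = -58*157 = -9106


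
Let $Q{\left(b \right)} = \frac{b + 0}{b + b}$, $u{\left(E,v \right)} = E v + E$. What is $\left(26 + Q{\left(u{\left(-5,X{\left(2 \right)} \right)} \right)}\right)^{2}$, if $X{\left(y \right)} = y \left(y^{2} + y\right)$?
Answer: $\frac{2809}{4} \approx 702.25$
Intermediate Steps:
$X{\left(y \right)} = y \left(y + y^{2}\right)$
$u{\left(E,v \right)} = E + E v$
$Q{\left(b \right)} = \frac{1}{2}$ ($Q{\left(b \right)} = \frac{b}{2 b} = b \frac{1}{2 b} = \frac{1}{2}$)
$\left(26 + Q{\left(u{\left(-5,X{\left(2 \right)} \right)} \right)}\right)^{2} = \left(26 + \frac{1}{2}\right)^{2} = \left(\frac{53}{2}\right)^{2} = \frac{2809}{4}$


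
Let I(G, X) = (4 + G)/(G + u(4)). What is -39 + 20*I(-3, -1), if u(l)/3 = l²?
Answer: -347/9 ≈ -38.556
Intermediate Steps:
u(l) = 3*l²
I(G, X) = (4 + G)/(48 + G) (I(G, X) = (4 + G)/(G + 3*4²) = (4 + G)/(G + 3*16) = (4 + G)/(G + 48) = (4 + G)/(48 + G))
-39 + 20*I(-3, -1) = -39 + 20*((4 - 3)/(48 - 3)) = -39 + 20*(1/45) = -39 + 4/9 = -347/9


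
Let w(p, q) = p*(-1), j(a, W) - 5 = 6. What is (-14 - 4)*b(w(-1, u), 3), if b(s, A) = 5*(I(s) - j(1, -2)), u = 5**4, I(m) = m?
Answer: 900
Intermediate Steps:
j(a, W) = 11 (j(a, W) = 5 + 6 = 11)
u = 625
w(p, q) = -p
b(s, A) = -55 + 5*s (b(s, A) = 5*(s - 1*11) = 5*(s - 11) = 5*(-11 + s) = -55 + 5*s)
(-14 - 4)*b(w(-1, u), 3) = (-14 - 4)*(-55 + 5*(-1*(-1))) = -18*(-55 + 5*1) = -18*(-55 + 5) = -18*(-50) = 900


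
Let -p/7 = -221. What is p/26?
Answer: 119/2 ≈ 59.500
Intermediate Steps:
p = 1547 (p = -7*(-221) = 1547)
p/26 = 1547/26 = 1547*(1/26) = 119/2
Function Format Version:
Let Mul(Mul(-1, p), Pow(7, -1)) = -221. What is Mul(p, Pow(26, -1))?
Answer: Rational(119, 2) ≈ 59.500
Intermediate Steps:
p = 1547 (p = Mul(-7, -221) = 1547)
Mul(p, Pow(26, -1)) = Mul(1547, Pow(26, -1)) = Mul(1547, Rational(1, 26)) = Rational(119, 2)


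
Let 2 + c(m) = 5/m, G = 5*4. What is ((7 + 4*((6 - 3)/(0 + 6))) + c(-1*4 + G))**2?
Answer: 13689/256 ≈ 53.473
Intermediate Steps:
G = 20
c(m) = -2 + 5/m
((7 + 4*((6 - 3)/(0 + 6))) + c(-1*4 + G))**2 = ((7 + 4*((6 - 3)/(0 + 6))) + (-2 + 5/(-1*4 + 20)))**2 = ((7 + 4*(3/6)) + (-2 + 5/(-4 + 20)))**2 = ((7 + 4*(3*(1/6))) + (-2 + 5/16))**2 = ((7 + 4*(1/2)) + (-2 + 5*(1/16)))**2 = ((7 + 2) + (-2 + 5/16))**2 = (9 - 27/16)**2 = (117/16)**2 = 13689/256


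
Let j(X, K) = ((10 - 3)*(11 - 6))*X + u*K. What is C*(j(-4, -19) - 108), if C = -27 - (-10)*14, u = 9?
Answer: -47347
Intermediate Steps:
j(X, K) = 9*K + 35*X (j(X, K) = ((10 - 3)*(11 - 6))*X + 9*K = (7*5)*X + 9*K = 35*X + 9*K = 9*K + 35*X)
C = 113 (C = -27 - 1*(-140) = -27 + 140 = 113)
C*(j(-4, -19) - 108) = 113*((9*(-19) + 35*(-4)) - 108) = 113*((-171 - 140) - 108) = 113*(-311 - 108) = 113*(-419) = -47347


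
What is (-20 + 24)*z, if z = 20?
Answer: 80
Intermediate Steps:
(-20 + 24)*z = (-20 + 24)*20 = 4*20 = 80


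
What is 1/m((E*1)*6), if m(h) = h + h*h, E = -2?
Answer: 1/132 ≈ 0.0075758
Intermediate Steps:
m(h) = h + h²
1/m((E*1)*6) = 1/((-2*1*6)*(1 - 2*1*6)) = 1/((-2*6)*(1 - 2*6)) = 1/(-12*(1 - 12)) = 1/(-12*(-11)) = 1/132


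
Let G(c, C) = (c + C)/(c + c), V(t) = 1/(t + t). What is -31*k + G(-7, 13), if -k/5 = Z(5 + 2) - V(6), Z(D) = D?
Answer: 90019/84 ≈ 1071.7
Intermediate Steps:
V(t) = 1/(2*t)
G(c, C) = (C + c)/(2*c) (G(c, C) = (C + c)/((2*c)) = (C + c)*(1/(2*c)) = (C + c)/(2*c))
k = -415/12 (k = -5*((5 + 2) - 1/(2*6)) = -5*(7 - 1/(2*6)) = -5*(7 - 1*1/12) = -5*(7 - 1/12) = -5*83/12 = -415/12 ≈ -34.583)
-31*k + G(-7, 13) = -31*(-415/12) + (½)*(13 - 7)/(-7) = 12865/12 + (½)*(-⅐)*6 = 12865/12 - 3/7 = 90019/84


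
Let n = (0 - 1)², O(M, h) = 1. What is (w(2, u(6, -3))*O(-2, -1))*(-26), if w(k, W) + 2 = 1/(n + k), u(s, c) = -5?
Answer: 130/3 ≈ 43.333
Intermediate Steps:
n = 1 (n = (-1)² = 1)
w(k, W) = -2 + 1/(1 + k)
(w(2, u(6, -3))*O(-2, -1))*(-26) = (((-1 - 2*2)/(1 + 2))*1)*(-26) = (((-1 - 4)/3)*1)*(-26) = (((⅓)*(-5))*1)*(-26) = -5/3*1*(-26) = -5/3*(-26) = 130/3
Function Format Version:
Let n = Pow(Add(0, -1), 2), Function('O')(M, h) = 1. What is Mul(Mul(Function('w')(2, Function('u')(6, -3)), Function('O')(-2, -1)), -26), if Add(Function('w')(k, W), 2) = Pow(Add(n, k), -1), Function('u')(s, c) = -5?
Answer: Rational(130, 3) ≈ 43.333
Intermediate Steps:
n = 1 (n = Pow(-1, 2) = 1)
Function('w')(k, W) = Add(-2, Pow(Add(1, k), -1))
Mul(Mul(Function('w')(2, Function('u')(6, -3)), Function('O')(-2, -1)), -26) = Mul(Mul(Mul(Pow(Add(1, 2), -1), Add(-1, Mul(-2, 2))), 1), -26) = Mul(Mul(Mul(Pow(3, -1), Add(-1, -4)), 1), -26) = Mul(Mul(Mul(Rational(1, 3), -5), 1), -26) = Mul(Mul(Rational(-5, 3), 1), -26) = Mul(Rational(-5, 3), -26) = Rational(130, 3)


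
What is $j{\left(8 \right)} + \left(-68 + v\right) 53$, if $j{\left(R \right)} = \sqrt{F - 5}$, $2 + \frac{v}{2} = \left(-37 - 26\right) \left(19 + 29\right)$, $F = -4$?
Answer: $-324360 + 3 i \approx -3.2436 \cdot 10^{5} + 3.0 i$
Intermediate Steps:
$v = -6052$ ($v = -4 + 2 \left(-37 - 26\right) \left(19 + 29\right) = -4 + 2 \left(\left(-63\right) 48\right) = -4 + 2 \left(-3024\right) = -4 - 6048 = -6052$)
$j{\left(R \right)} = 3 i$ ($j{\left(R \right)} = \sqrt{-4 - 5} = \sqrt{-9} = 3 i$)
$j{\left(8 \right)} + \left(-68 + v\right) 53 = 3 i + \left(-68 - 6052\right) 53 = 3 i - 324360 = -324360 + 3 i$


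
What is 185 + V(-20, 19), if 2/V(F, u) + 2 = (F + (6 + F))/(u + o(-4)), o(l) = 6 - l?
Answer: 8481/46 ≈ 184.37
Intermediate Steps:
V(F, u) = 2/(-2 + (6 + 2*F)/(10 + u)) (V(F, u) = 2/(-2 + (F + (6 + F))/(u + (6 - 1*(-4)))) = 2/(-2 + (6 + 2*F)/(u + (6 + 4))) = 2/(-2 + (6 + 2*F)/(u + 10)) = 2/(-2 + (6 + 2*F)/(10 + u)))
185 + V(-20, 19) = 185 + (-10 - 1*19)/(7 + 19 - 1*(-20)) = 185 + (-10 - 19)/(7 + 19 + 20) = 185 - 29/46 = 8481/46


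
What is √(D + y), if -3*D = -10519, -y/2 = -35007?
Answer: √661683/3 ≈ 271.15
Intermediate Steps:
y = 70014 (y = -2*(-35007) = 70014)
D = 10519/3 (D = -⅓*(-10519) = 10519/3 ≈ 3506.3)
√(D + y) = √(10519/3 + 70014) = √(220561/3) = √661683/3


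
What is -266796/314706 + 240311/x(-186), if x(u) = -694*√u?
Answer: -44466/52451 + 240311*I*√186/129084 ≈ -0.84776 + 25.39*I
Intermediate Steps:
-266796/314706 + 240311/x(-186) = -266796/314706 + 240311/((-694*I*√186)) = -266796*1/314706 + 240311/((-694*I*√186)) = -44466/52451 + 240311/((-694*I*√186)) = -44466/52451 + 240311*(I*√186/129084) = -44466/52451 + 240311*I*√186/129084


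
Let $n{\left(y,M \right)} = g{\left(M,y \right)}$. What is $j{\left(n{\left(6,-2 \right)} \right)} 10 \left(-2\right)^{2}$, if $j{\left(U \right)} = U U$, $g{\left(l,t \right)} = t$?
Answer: $1440$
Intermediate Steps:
$n{\left(y,M \right)} = y$
$j{\left(U \right)} = U^{2}$
$j{\left(n{\left(6,-2 \right)} \right)} 10 \left(-2\right)^{2} = 6^{2} \cdot 10 \left(-2\right)^{2} = 36 \cdot 10 \cdot 4 = 360 \cdot 4 = 1440$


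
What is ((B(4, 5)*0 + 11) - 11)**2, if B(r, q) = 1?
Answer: 0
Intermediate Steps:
((B(4, 5)*0 + 11) - 11)**2 = ((1*0 + 11) - 11)**2 = ((0 + 11) - 11)**2 = (11 - 11)**2 = 0**2 = 0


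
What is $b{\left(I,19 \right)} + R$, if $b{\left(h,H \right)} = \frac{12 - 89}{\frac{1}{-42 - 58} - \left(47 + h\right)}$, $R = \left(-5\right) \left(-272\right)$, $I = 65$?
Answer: $\frac{15241060}{11201} \approx 1360.7$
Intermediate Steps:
$R = 1360$
$b{\left(h,H \right)} = - \frac{77}{- \frac{4701}{100} - h}$ ($b{\left(h,H \right)} = - \frac{77}{\frac{1}{-100} - \left(47 + h\right)} = - \frac{77}{- \frac{1}{100} - \left(47 + h\right)} = - \frac{77}{- \frac{4701}{100} - h}$)
$b{\left(I,19 \right)} + R = \frac{7700}{4701 + 100 \cdot 65} + 1360 = \frac{7700}{4701 + 6500} + 1360 = \frac{7700}{11201} + 1360 = \frac{15241060}{11201}$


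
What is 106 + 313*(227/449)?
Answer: 118645/449 ≈ 264.24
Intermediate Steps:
106 + 313*(227/449) = 106 + 71051/449 = 118645/449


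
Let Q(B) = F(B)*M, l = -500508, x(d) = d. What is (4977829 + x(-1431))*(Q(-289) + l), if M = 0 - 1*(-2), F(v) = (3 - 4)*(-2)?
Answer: -2490707104592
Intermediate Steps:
F(v) = 2 (F(v) = -1*(-2) = 2)
M = 2 (M = 0 + 2 = 2)
Q(B) = 4 (Q(B) = 2*2 = 4)
(4977829 + x(-1431))*(Q(-289) + l) = (4977829 - 1431)*(4 - 500508) = 4976398*(-500504) = -2490707104592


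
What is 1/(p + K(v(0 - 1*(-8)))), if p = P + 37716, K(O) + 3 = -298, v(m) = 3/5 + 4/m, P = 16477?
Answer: 1/53892 ≈ 1.8556e-5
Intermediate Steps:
v(m) = 3/5 + 4/m (v(m) = 3*(1/5) + 4/m = 3/5 + 4/m)
K(O) = -301 (K(O) = -3 - 298 = -301)
p = 54193 (p = 16477 + 37716 = 54193)
1/(p + K(v(0 - 1*(-8)))) = 1/(54193 - 301) = 1/53892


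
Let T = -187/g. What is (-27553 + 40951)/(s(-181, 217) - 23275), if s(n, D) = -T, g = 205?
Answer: -457765/795198 ≈ -0.57566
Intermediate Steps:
T = -187/205 ≈ -0.91220
s(n, D) = 187/205 (s(n, D) = -1*(-187/205) = 187/205)
(-27553 + 40951)/(s(-181, 217) - 23275) = (-27553 + 40951)/(187/205 - 23275) = 13398/(-4771188/205) = 13398*(-205/4771188) = -457765/795198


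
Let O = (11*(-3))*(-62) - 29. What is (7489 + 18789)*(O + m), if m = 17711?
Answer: 518412384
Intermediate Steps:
O = 2017 (O = -33*(-62) - 29 = 2046 - 29 = 2017)
(7489 + 18789)*(O + m) = (7489 + 18789)*(2017 + 17711) = 26278*19728 = 518412384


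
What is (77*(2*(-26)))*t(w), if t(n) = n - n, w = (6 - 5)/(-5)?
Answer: 0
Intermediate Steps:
w = -⅕ (w = 1*(-⅕) = -⅕ ≈ -0.20000)
t(n) = 0
(77*(2*(-26)))*t(w) = (77*(2*(-26)))*0 = (77*(-52))*0 = -4004*0 = 0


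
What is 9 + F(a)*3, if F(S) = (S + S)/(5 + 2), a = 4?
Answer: 87/7 ≈ 12.429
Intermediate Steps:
F(S) = 2*S/7 (F(S) = (2*S)/7 = (2*S)*(⅐) = 2*S/7)
9 + F(a)*3 = 9 + ((2/7)*4)*3 = 9 + (8/7)*3 = 9 + 24/7 = 87/7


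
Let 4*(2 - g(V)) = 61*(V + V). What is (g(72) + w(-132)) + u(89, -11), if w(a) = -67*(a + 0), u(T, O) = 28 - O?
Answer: 6689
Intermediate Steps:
w(a) = -67*a
g(V) = 2 - 61*V/2 (g(V) = 2 - 61*(V + V)/4 = 2 - 61*2*V/4 = 2 - 61*V/2)
(g(72) + w(-132)) + u(89, -11) = ((2 - 61/2*72) - 67*(-132)) + (28 - 1*(-11)) = ((2 - 2196) + 8844) + (28 + 11) = (-2194 + 8844) + 39 = 6650 + 39 = 6689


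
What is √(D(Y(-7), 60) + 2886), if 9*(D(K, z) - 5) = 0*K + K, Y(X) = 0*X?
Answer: 7*√59 ≈ 53.768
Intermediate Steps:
Y(X) = 0
D(K, z) = 5 + K/9 (D(K, z) = 5 + (0*K + K)/9 = 5 + (0 + K)/9 = 5 + K/9)
√(D(Y(-7), 60) + 2886) = √((5 + (⅑)*0) + 2886) = √((5 + 0) + 2886) = √(5 + 2886) = √2891 = 7*√59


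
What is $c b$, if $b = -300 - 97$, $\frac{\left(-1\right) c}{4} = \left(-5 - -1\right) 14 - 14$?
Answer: $-111160$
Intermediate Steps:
$c = 280$ ($c = - 4 \left(\left(-5 - -1\right) 14 - 14\right) = - 4 \left(\left(-5 + 1\right) 14 - 14\right) = - 4 \left(\left(-4\right) 14 - 14\right) = - 4 \left(-56 - 14\right) = \left(-4\right) \left(-70\right) = 280$)
$b = -397$
$c b = 280 \left(-397\right) = -111160$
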